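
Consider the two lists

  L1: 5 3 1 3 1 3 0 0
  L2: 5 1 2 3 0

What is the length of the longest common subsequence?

Let dp[i][j] be the LCS length of the first i values of L1 and the first j values of L2. dp[i][j] = dp[i-1][j-1]+1 when the i-th and j-th values match, else max(dp[i-1][j], dp[i][j-1]).
    ·  5  1  2  3  0
 ·  0  0  0  0  0  0
 5  0  1  1  1  1  1
 3  0  1  1  1  2  2
 1  0  1  2  2  2  2
 3  0  1  2  2  3  3
 1  0  1  2  2  3  3
 3  0  1  2  2  3  3
 0  0  1  2  2  3  4
 0  0  1  2  2  3  4
dp[8][5] = 4. One LCS (by backtracking along matches): 5, 1, 3, 0.

4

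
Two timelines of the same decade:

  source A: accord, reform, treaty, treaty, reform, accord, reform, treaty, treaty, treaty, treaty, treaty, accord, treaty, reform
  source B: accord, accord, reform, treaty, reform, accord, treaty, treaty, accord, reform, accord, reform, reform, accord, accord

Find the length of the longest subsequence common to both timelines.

One common subsequence of length 9: accord at source A[1]=source B[2], reform at source A[2]=source B[3], treaty at source A[4]=source B[4], reform at source A[5]=source B[5], accord at source A[6]=source B[6], treaty at source A[8]=source B[7], treaty at source A[9]=source B[8], accord at source A[13]=source B[11], reform at source A[15]=source B[13], and the DP table's final entry dp[15][15] is also 9, so no common subsequence is longer.

9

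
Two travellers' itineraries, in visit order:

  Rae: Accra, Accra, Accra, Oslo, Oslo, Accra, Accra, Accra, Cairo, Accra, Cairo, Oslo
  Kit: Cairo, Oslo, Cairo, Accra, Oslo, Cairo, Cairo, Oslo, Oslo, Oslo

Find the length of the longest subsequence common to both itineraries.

One common subsequence of length 5: Accra at Rae[3]=Kit[4] → Oslo at Rae[5]=Kit[5] → Cairo at Rae[9]=Kit[6] → Cairo at Rae[11]=Kit[7] → Oslo at Rae[12]=Kit[10]. The LCS DP gives dp[12][10] = 5, so this is optimal.

5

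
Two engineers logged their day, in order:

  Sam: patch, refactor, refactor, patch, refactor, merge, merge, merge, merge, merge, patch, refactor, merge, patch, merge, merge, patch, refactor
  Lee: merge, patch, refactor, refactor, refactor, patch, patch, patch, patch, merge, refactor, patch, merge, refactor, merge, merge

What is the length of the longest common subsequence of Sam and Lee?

9

One common subsequence of length 9: patch [1,2] → refactor [2,4] → refactor [3,5] → patch [4,9] → refactor [5,11] → merge [10,13] → refactor [12,14] → merge [15,15] → merge [16,16], and the DP table's final entry dp[18][16] is also 9, so no common subsequence is longer.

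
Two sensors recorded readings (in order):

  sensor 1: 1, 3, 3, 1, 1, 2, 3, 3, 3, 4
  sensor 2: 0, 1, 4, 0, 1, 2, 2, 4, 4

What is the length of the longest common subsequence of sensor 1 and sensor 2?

4

Let dp[i][j] be the LCS length of the first i values of sensor 1 and the first j values of sensor 2. dp[i][j] = dp[i-1][j-1]+1 when the i-th and j-th values match, else max(dp[i-1][j], dp[i][j-1]).
    ·  0  1  4  0  1  2  2  4  4
 ·  0  0  0  0  0  0  0  0  0  0
 1  0  0  1  1  1  1  1  1  1  1
 3  0  0  1  1  1  1  1  1  1  1
 3  0  0  1  1  1  1  1  1  1  1
 1  0  0  1  1  1  2  2  2  2  2
 1  0  0  1  1  1  2  2  2  2  2
 2  0  0  1  1  1  2  3  3  3  3
 3  0  0  1  1  1  2  3  3  3  3
 3  0  0  1  1  1  2  3  3  3  3
 3  0  0  1  1  1  2  3  3  3  3
 4  0  0  1  2  2  2  3  3  4  4
dp[10][9] = 4. One LCS (by backtracking along matches): 1, 1, 2, 4.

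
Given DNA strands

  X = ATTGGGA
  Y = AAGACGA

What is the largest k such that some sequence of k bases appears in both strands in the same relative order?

Let dp[i][j] be the LCS length of the first i bases of X and the first j bases of Y. dp[i][j] = dp[i-1][j-1]+1 when the i-th and j-th bases match, else max(dp[i-1][j], dp[i][j-1]).
    ·  A  A  G  A  C  G  A
 ·  0  0  0  0  0  0  0  0
 A  0  1  1  1  1  1  1  1
 T  0  1  1  1  1  1  1  1
 T  0  1  1  1  1  1  1  1
 G  0  1  1  2  2  2  2  2
 G  0  1  1  2  2  2  3  3
 G  0  1  1  2  2  2  3  3
 A  0  1  2  2  3  3  3  4
dp[7][7] = 4. One LCS (by backtracking along matches): AGGA.

4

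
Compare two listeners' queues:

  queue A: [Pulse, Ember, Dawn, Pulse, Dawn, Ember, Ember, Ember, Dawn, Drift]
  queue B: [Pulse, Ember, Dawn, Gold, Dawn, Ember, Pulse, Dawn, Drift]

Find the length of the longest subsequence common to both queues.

One common subsequence of length 7: Pulse (queue A #1, queue B #1) → Ember (queue A #2, queue B #2) → Dawn (queue A #3, queue B #3) → Dawn (queue A #5, queue B #5) → Ember (queue A #6, queue B #6) → Dawn (queue A #9, queue B #8) → Drift (queue A #10, queue B #9), and the DP table's final entry dp[10][9] is also 7, so no common subsequence is longer.

7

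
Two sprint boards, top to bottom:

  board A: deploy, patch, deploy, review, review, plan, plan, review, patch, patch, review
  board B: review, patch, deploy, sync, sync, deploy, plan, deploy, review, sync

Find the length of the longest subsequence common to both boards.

Match deploy at board A[1]=board B[3]; then deploy at board A[3]=board B[6]; then plan at board A[6]=board B[7]; then review at board A[8]=board B[9] — 4 tasks in the same relative order in both. The LCS DP gives dp[11][10] = 4, so this is optimal.

4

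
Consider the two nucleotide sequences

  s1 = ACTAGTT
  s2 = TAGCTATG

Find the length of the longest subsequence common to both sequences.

Let dp[i][j] be the LCS length of the first i bases of s1 and the first j bases of s2. dp[i][j] = dp[i-1][j-1]+1 when the i-th and j-th bases match, else max(dp[i-1][j], dp[i][j-1]).
    ·  T  A  G  C  T  A  T  G
 ·  0  0  0  0  0  0  0  0  0
 A  0  0  1  1  1  1  1  1  1
 C  0  0  1  1  2  2  2  2  2
 T  0  1  1  1  2  3  3  3  3
 A  0  1  2  2  2  3  4  4  4
 G  0  1  2  3  3  3  4  4  5
 T  0  1  2  3  3  4  4  5  5
 T  0  1  2  3  3  4  4  5  5
dp[7][8] = 5. One LCS (by backtracking along matches): ACTAG.

5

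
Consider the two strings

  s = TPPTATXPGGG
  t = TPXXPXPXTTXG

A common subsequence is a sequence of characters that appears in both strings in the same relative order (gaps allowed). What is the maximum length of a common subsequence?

7

Let dp[i][j] be the LCS length of the first i characters of s and the first j characters of t. dp[i][j] = dp[i-1][j-1]+1 when the i-th and j-th characters match, else max(dp[i-1][j], dp[i][j-1]).
    ·  T  P  X  X  P  X  P  X  T  T  X  G
 ·  0  0  0  0  0  0  0  0  0  0  0  0  0
 T  0  1  1  1  1  1  1  1  1  1  1  1  1
 P  0  1  2  2  2  2  2  2  2  2  2  2  2
 P  0  1  2  2  2  3  3  3  3  3  3  3  3
 T  0  1  2  2  2  3  3  3  3  4  4  4  4
 A  0  1  2  2  2  3  3  3  3  4  4  4  4
 T  0  1  2  2  2  3  3  3  3  4  5  5  5
 X  0  1  2  3  3  3  4  4  4  4  5  6  6
 P  0  1  2  3  3  4  4  5  5  5  5  6  6
 G  0  1  2  3  3  4  4  5  5  5  5  6  7
 G  0  1  2  3  3  4  4  5  5  5  5  6  7
 G  0  1  2  3  3  4  4  5  5  5  5  6  7
dp[11][12] = 7. One LCS (by backtracking along matches): TPPTTXG.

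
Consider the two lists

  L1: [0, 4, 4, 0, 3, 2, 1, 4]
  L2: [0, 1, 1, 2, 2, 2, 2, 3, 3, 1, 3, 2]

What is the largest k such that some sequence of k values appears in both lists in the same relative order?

3

Pick 0 (L1 #1, L2 #1), then 3 (L1 #5, L2 #11), then 2 (L1 #6, L2 #12); all 3 values appear in both, in order. dp[8][12] = 3 confirms this is the maximum.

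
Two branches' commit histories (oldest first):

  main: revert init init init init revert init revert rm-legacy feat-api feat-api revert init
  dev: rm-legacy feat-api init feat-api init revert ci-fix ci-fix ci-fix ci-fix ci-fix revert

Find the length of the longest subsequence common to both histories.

One common subsequence of length 4: init at main[2]=dev[3] → init at main[5]=dev[5] → revert at main[6]=dev[6] → revert at main[12]=dev[12]. Since dp[13][12] = 4, nothing longer is possible.

4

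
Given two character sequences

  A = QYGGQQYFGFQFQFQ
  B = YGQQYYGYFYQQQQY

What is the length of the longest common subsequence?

One common subsequence of length 10: Y [2,1], then G [4,2], then Q [5,3], then Q [6,4], then Y [7,6], then G [9,7], then F [10,9], then Q [11,12], then Q [13,13], then Q [15,14]. dp[15][15] = 10 confirms this is the maximum.

10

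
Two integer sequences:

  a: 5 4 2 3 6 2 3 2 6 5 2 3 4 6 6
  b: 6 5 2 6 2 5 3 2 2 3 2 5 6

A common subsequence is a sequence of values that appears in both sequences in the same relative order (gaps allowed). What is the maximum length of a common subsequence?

9

Match 5 [1,2], 2 [3,3], 6 [5,4], 2 [6,5], 3 [7,7], 2 [8,8], 2 [11,9], 3 [12,10], 6 [15,13] — 9 values in the same relative order in both. The LCS DP gives dp[15][13] = 9, so this is optimal.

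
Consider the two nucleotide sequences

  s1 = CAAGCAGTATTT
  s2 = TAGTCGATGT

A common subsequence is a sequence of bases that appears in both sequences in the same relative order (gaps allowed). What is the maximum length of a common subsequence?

Let dp[i][j] be the LCS length of the first i bases of s1 and the first j bases of s2. dp[i][j] = dp[i-1][j-1]+1 when the i-th and j-th bases match, else max(dp[i-1][j], dp[i][j-1]).
    ·  T  A  G  T  C  G  A  T  G  T
 ·  0  0  0  0  0  0  0  0  0  0  0
 C  0  0  0  0  0  1  1  1  1  1  1
 A  0  0  1  1  1  1  1  2  2  2  2
 A  0  0  1  1  1  1  1  2  2  2  2
 G  0  0  1  2  2  2  2  2  2  3  3
 C  0  0  1  2  2  3  3  3  3  3  3
 A  0  0  1  2  2  3  3  4  4  4  4
 G  0  0  1  2  2  3  4  4  4  5  5
 T  0  1  1  2  3  3  4  4  5  5  6
 A  0  1  2  2  3  3  4  5  5  5  6
 T  0  1  2  2  3  3  4  5  6  6  6
 T  0  1  2  2  3  3  4  5  6  6  7
 T  0  1  2  2  3  3  4  5  6  6  7
dp[12][10] = 7. One LCS (by backtracking along matches): AGCGATT.

7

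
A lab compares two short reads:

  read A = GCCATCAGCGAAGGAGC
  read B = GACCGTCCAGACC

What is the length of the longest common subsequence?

10

One common subsequence of length 10: G at read A[1]=read B[1], C at read A[2]=read B[3], C at read A[3]=read B[4], T at read A[5]=read B[6], C at read A[6]=read B[7], C at read A[9]=read B[8], A at read A[12]=read B[9], G at read A[14]=read B[10], A at read A[15]=read B[11], C at read A[17]=read B[13]. The LCS DP gives dp[17][13] = 10, so this is optimal.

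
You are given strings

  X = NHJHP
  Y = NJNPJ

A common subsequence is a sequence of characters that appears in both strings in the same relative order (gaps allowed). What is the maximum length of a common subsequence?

3

Let dp[i][j] be the LCS length of the first i characters of X and the first j characters of Y. dp[i][j] = dp[i-1][j-1]+1 when the i-th and j-th characters match, else max(dp[i-1][j], dp[i][j-1]).
    ·  N  J  N  P  J
 ·  0  0  0  0  0  0
 N  0  1  1  1  1  1
 H  0  1  1  1  1  1
 J  0  1  2  2  2  2
 H  0  1  2  2  2  2
 P  0  1  2  2  3  3
dp[5][5] = 3. One LCS (by backtracking along matches): NJP.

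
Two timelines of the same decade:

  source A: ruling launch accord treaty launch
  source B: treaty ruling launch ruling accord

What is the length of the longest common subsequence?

Match ruling [1,2]; then launch [2,3]; then accord [3,5] — 3 events in the same relative order in both, and the DP table's final entry dp[5][5] is also 3, so no common subsequence is longer.

3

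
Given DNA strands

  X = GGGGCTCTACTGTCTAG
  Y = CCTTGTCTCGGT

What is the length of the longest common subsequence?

Match C (X #5, Y #1), C (X #7, Y #2), T (X #8, Y #3), T (X #11, Y #4), G (X #12, Y #5), T (X #13, Y #6), C (X #14, Y #7), T (X #15, Y #8), G (X #17, Y #11) — 9 bases in the same relative order in both, and the DP table's final entry dp[17][12] is also 9, so no common subsequence is longer.

9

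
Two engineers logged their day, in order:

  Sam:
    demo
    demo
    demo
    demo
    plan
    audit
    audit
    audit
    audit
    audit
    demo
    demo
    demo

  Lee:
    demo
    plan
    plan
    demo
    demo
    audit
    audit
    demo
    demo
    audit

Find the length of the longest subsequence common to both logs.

7

One common subsequence of length 7: demo (Sam #1, Lee #1); then demo (Sam #3, Lee #4); then demo (Sam #4, Lee #5); then audit (Sam #9, Lee #6); then audit (Sam #10, Lee #7); then demo (Sam #11, Lee #8); then demo (Sam #12, Lee #9). The LCS DP gives dp[13][10] = 7, so this is optimal.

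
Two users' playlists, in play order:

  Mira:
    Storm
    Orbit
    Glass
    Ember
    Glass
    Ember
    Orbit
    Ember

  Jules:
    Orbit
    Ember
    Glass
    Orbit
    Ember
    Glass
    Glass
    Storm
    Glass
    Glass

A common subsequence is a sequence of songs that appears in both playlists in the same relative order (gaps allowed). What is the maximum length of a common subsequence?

5

Pick Orbit [2,1], then Ember [4,2], then Glass [5,3], then Orbit [7,4], then Ember [8,5]; all 5 songs appear in both, in order. The LCS DP gives dp[8][10] = 5, so this is optimal.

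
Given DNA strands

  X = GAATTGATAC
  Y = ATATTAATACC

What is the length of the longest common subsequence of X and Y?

8

Taking A (X #2, Y #1), then A (X #3, Y #3), then T (X #4, Y #4), then T (X #5, Y #5), then A (X #7, Y #7), then T (X #8, Y #8), then A (X #9, Y #9), then C (X #10, Y #11) gives a common subsequence of length 8. Since dp[10][11] = 8, nothing longer is possible.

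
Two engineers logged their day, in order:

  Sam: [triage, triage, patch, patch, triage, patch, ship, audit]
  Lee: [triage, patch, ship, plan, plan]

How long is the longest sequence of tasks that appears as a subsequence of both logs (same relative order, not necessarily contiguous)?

3

Taking triage [5,1], then patch [6,2], then ship [7,3] gives a common subsequence of length 3. dp[8][5] = 3 confirms this is the maximum.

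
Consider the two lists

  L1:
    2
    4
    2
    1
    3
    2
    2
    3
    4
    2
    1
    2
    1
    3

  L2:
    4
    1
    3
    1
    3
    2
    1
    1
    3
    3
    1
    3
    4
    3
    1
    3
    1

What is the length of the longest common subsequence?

Pick 4 (L1 #2, L2 #1), 2 (L1 #3, L2 #6), 1 (L1 #4, L2 #8), 3 (L1 #5, L2 #10), 3 (L1 #8, L2 #12), 4 (L1 #9, L2 #13), 1 (L1 #11, L2 #15), 1 (L1 #13, L2 #17); all 8 values appear in both, in order. dp[14][17] = 8 confirms this is the maximum.

8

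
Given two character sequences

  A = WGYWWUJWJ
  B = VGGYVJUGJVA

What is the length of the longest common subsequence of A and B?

4

One common subsequence of length 4: G [2,3], Y [3,4], U [6,7], J [7,9]. Since dp[9][11] = 4, nothing longer is possible.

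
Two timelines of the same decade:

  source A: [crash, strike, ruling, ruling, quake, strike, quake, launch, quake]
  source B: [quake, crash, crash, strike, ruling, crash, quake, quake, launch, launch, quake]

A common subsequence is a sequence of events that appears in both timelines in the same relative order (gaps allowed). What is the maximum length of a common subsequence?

7

Match crash [1,3] → strike [2,4] → ruling [3,5] → quake [5,7] → quake [7,8] → launch [8,10] → quake [9,11] — 7 events in the same relative order in both. The LCS DP gives dp[9][11] = 7, so this is optimal.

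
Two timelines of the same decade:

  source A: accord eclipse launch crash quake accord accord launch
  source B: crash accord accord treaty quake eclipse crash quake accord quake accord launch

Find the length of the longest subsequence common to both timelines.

7

Match accord (source A #1, source B #3); then eclipse (source A #2, source B #6); then crash (source A #4, source B #7); then quake (source A #5, source B #8); then accord (source A #6, source B #9); then accord (source A #7, source B #11); then launch (source A #8, source B #12) — 7 events in the same relative order in both. The LCS DP gives dp[8][12] = 7, so this is optimal.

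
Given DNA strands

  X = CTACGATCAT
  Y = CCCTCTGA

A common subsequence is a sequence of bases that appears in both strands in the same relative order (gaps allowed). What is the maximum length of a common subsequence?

5

Let dp[i][j] be the LCS length of the first i bases of X and the first j bases of Y. dp[i][j] = dp[i-1][j-1]+1 when the i-th and j-th bases match, else max(dp[i-1][j], dp[i][j-1]).
    ·  C  C  C  T  C  T  G  A
 ·  0  0  0  0  0  0  0  0  0
 C  0  1  1  1  1  1  1  1  1
 T  0  1  1  1  2  2  2  2  2
 A  0  1  1  1  2  2  2  2  3
 C  0  1  2  2  2  3  3  3  3
 G  0  1  2  2  2  3  3  4  4
 A  0  1  2  2  2  3  3  4  5
 T  0  1  2  2  3  3  4  4  5
 C  0  1  2  3  3  4  4  4  5
 A  0  1  2  3  3  4  4  4  5
 T  0  1  2  3  4  4  5  5  5
dp[10][8] = 5. One LCS (by backtracking along matches): CTCGA.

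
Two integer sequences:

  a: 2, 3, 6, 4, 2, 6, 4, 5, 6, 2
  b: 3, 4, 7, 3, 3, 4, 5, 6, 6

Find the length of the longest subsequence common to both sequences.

5

Match 3 [2,1]; then 4 [4,2]; then 4 [7,6]; then 5 [8,7]; then 6 [9,9] — 5 values in the same relative order in both, and the DP table's final entry dp[10][9] is also 5, so no common subsequence is longer.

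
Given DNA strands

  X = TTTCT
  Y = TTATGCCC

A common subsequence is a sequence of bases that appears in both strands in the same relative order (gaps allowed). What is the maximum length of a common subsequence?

Let dp[i][j] be the LCS length of the first i bases of X and the first j bases of Y. dp[i][j] = dp[i-1][j-1]+1 when the i-th and j-th bases match, else max(dp[i-1][j], dp[i][j-1]).
    ·  T  T  A  T  G  C  C  C
 ·  0  0  0  0  0  0  0  0  0
 T  0  1  1  1  1  1  1  1  1
 T  0  1  2  2  2  2  2  2  2
 T  0  1  2  2  3  3  3  3  3
 C  0  1  2  2  3  3  4  4  4
 T  0  1  2  2  3  3  4  4  4
dp[5][8] = 4. One LCS (by backtracking along matches): TTTC.

4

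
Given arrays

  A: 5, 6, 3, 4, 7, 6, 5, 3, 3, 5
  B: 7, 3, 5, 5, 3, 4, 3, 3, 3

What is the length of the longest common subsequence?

5

Let dp[i][j] be the LCS length of the first i values of A and the first j values of B. dp[i][j] = dp[i-1][j-1]+1 when the i-th and j-th values match, else max(dp[i-1][j], dp[i][j-1]).
    ·  7  3  5  5  3  4  3  3  3
 ·  0  0  0  0  0  0  0  0  0  0
 5  0  0  0  1  1  1  1  1  1  1
 6  0  0  0  1  1  1  1  1  1  1
 3  0  0  1  1  1  2  2  2  2  2
 4  0  0  1  1  1  2  3  3  3  3
 7  0  1  1  1  1  2  3  3  3  3
 6  0  1  1  1  1  2  3  3  3  3
 5  0  1  1  2  2  2  3  3  3  3
 3  0  1  2  2  2  3  3  4  4  4
 3  0  1  2  2  2  3  3  4  5  5
 5  0  1  2  3  3  3  3  4  5  5
dp[10][9] = 5. One LCS (by backtracking along matches): 5, 3, 4, 3, 3.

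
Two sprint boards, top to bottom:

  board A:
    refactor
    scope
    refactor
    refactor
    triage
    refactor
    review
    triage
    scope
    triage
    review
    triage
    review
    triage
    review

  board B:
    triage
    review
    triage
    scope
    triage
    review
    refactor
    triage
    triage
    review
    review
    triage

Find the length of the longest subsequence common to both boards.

Taking triage [5,1], review [7,2], triage [8,3], scope [9,4], triage [10,5], review [11,6], triage [12,9], review [13,11], triage [14,12] gives a common subsequence of length 9. Since dp[15][12] = 9, nothing longer is possible.

9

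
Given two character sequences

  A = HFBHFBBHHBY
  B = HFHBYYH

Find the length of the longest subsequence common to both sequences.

Let dp[i][j] be the LCS length of the first i characters of A and the first j characters of B. dp[i][j] = dp[i-1][j-1]+1 when the i-th and j-th characters match, else max(dp[i-1][j], dp[i][j-1]).
    ·  H  F  H  B  Y  Y  H
 ·  0  0  0  0  0  0  0  0
 H  0  1  1  1  1  1  1  1
 F  0  1  2  2  2  2  2  2
 B  0  1  2  2  3  3  3  3
 H  0  1  2  3  3  3  3  4
 F  0  1  2  3  3  3  3  4
 B  0  1  2  3  4  4  4  4
 B  0  1  2  3  4  4  4  4
 H  0  1  2  3  4  4  4  5
 H  0  1  2  3  4  4  4  5
 B  0  1  2  3  4  4  4  5
 Y  0  1  2  3  4  5  5  5
dp[11][7] = 5. One LCS (by backtracking along matches): HFHBH.

5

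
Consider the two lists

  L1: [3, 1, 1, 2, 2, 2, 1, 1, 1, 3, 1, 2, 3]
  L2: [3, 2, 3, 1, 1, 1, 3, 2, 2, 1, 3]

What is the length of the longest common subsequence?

8

Let dp[i][j] be the LCS length of the first i values of L1 and the first j values of L2. dp[i][j] = dp[i-1][j-1]+1 when the i-th and j-th values match, else max(dp[i-1][j], dp[i][j-1]).
    ·  3  2  3  1  1  1  3  2  2  1  3
 ·  0  0  0  0  0  0  0  0  0  0  0  0
 3  0  1  1  1  1  1  1  1  1  1  1  1
 1  0  1  1  1  2  2  2  2  2  2  2  2
 1  0  1  1  1  2  3  3  3  3  3  3  3
 2  0  1  2  2  2  3  3  3  4  4  4  4
 2  0  1  2  2  2  3  3  3  4  5  5  5
 2  0  1  2  2  2  3  3  3  4  5  5  5
 1  0  1  2  2  3  3  4  4  4  5  6  6
 1  0  1  2  2  3  4  4  4  4  5  6  6
 1  0  1  2  2  3  4  5  5  5  5  6  6
 3  0  1  2  3  3  4  5  6  6  6  6  7
 1  0  1  2  3  4  4  5  6  6  6  7  7
 2  0  1  2  3  4  4  5  6  7  7  7  7
 3  0  1  2  3  4  4  5  6  7  7  7  8
dp[13][11] = 8. One LCS (by backtracking along matches): 3, 2, 1, 1, 1, 3, 1, 3.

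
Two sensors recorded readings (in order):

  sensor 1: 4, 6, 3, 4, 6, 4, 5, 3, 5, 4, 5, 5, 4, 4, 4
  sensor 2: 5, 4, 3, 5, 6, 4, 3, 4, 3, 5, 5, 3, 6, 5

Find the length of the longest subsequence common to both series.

8

Pick 4 at sensor 1[1]=sensor 2[2], then 6 at sensor 1[2]=sensor 2[5], then 3 at sensor 1[3]=sensor 2[7], then 4 at sensor 1[6]=sensor 2[8], then 3 at sensor 1[8]=sensor 2[9], then 5 at sensor 1[9]=sensor 2[10], then 5 at sensor 1[11]=sensor 2[11], then 5 at sensor 1[12]=sensor 2[14]; all 8 values appear in both, in order, and the DP table's final entry dp[15][14] is also 8, so no common subsequence is longer.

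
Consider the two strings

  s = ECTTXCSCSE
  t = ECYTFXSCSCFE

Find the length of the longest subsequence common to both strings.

Let dp[i][j] be the LCS length of the first i characters of s and the first j characters of t. dp[i][j] = dp[i-1][j-1]+1 when the i-th and j-th characters match, else max(dp[i-1][j], dp[i][j-1]).
    ·  E  C  Y  T  F  X  S  C  S  C  F  E
 ·  0  0  0  0  0  0  0  0  0  0  0  0  0
 E  0  1  1  1  1  1  1  1  1  1  1  1  1
 C  0  1  2  2  2  2  2  2  2  2  2  2  2
 T  0  1  2  2  3  3  3  3  3  3  3  3  3
 T  0  1  2  2  3  3  3  3  3  3  3  3  3
 X  0  1  2  2  3  3  4  4  4  4  4  4  4
 C  0  1  2  2  3  3  4  4  5  5  5  5  5
 S  0  1  2  2  3  3  4  5  5  6  6  6  6
 C  0  1  2  2  3  3  4  5  6  6  7  7  7
 S  0  1  2  2  3  3  4  5  6  7  7  7  7
 E  0  1  2  2  3  3  4  5  6  7  7  7  8
dp[10][12] = 8. One LCS (by backtracking along matches): ECTXCSCE.

8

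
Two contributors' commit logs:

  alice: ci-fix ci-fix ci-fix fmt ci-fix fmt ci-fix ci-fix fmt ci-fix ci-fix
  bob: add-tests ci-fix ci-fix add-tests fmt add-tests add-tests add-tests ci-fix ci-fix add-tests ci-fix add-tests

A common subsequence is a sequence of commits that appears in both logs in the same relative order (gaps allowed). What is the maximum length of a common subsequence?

6

Pick ci-fix (alice #1, bob #2); then ci-fix (alice #2, bob #3); then fmt (alice #4, bob #5); then ci-fix (alice #5, bob #9); then ci-fix (alice #7, bob #10); then ci-fix (alice #8, bob #12); all 6 commits appear in both, in order. dp[11][13] = 6 confirms this is the maximum.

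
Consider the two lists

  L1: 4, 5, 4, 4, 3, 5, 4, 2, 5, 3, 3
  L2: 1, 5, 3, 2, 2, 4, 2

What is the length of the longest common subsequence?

Pick 5 at L1[2]=L2[2]; then 3 at L1[5]=L2[3]; then 4 at L1[7]=L2[6]; then 2 at L1[8]=L2[7]; all 4 values appear in both, in order. Since dp[11][7] = 4, nothing longer is possible.

4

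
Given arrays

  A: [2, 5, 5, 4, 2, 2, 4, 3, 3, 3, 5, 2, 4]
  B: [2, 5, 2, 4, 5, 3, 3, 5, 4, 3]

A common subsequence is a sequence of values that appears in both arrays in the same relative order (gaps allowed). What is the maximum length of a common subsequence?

8

One common subsequence of length 8: 2 at A[1]=B[1], then 5 at A[3]=B[2], then 2 at A[6]=B[3], then 4 at A[7]=B[4], then 3 at A[9]=B[6], then 3 at A[10]=B[7], then 5 at A[11]=B[8], then 4 at A[13]=B[9]. dp[13][10] = 8 confirms this is the maximum.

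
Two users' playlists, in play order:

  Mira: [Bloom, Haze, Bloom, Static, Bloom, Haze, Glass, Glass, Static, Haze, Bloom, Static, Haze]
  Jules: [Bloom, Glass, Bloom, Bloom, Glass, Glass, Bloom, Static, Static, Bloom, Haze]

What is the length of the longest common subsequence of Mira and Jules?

8

Pick Bloom (Mira #1, Jules #1) → Bloom (Mira #3, Jules #3) → Bloom (Mira #5, Jules #4) → Glass (Mira #7, Jules #5) → Glass (Mira #8, Jules #6) → Static (Mira #9, Jules #9) → Bloom (Mira #11, Jules #10) → Haze (Mira #13, Jules #11); all 8 songs appear in both, in order, and the DP table's final entry dp[13][11] is also 8, so no common subsequence is longer.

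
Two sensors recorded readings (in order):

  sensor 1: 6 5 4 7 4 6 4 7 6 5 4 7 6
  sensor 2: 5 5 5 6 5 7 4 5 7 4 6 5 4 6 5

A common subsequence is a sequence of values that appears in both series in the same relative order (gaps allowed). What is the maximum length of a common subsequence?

9

Match 6 (sensor 1 #1, sensor 2 #4) → 5 (sensor 1 #2, sensor 2 #5) → 4 (sensor 1 #3, sensor 2 #7) → 7 (sensor 1 #4, sensor 2 #9) → 4 (sensor 1 #5, sensor 2 #10) → 6 (sensor 1 #6, sensor 2 #11) → 4 (sensor 1 #7, sensor 2 #13) → 6 (sensor 1 #9, sensor 2 #14) → 5 (sensor 1 #10, sensor 2 #15) — 9 values in the same relative order in both, and the DP table's final entry dp[13][15] is also 9, so no common subsequence is longer.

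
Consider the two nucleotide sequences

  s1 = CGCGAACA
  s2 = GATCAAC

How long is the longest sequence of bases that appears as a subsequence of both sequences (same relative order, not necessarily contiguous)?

Let dp[i][j] be the LCS length of the first i bases of s1 and the first j bases of s2. dp[i][j] = dp[i-1][j-1]+1 when the i-th and j-th bases match, else max(dp[i-1][j], dp[i][j-1]).
    ·  G  A  T  C  A  A  C
 ·  0  0  0  0  0  0  0  0
 C  0  0  0  0  1  1  1  1
 G  0  1  1  1  1  1  1  1
 C  0  1  1  1  2  2  2  2
 G  0  1  1  1  2  2  2  2
 A  0  1  2  2  2  3  3  3
 A  0  1  2  2  2  3  4  4
 C  0  1  2  2  3  3  4  5
 A  0  1  2  2  3  4  4  5
dp[8][7] = 5. One LCS (by backtracking along matches): GCAAC.

5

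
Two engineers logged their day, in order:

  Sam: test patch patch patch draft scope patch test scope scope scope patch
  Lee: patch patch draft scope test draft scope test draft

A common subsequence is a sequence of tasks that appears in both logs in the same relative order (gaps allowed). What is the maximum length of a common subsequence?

Match patch (Sam #3, Lee #1), then patch (Sam #4, Lee #2), then draft (Sam #5, Lee #3), then scope (Sam #6, Lee #4), then test (Sam #8, Lee #5), then scope (Sam #9, Lee #7) — 6 tasks in the same relative order in both. Since dp[12][9] = 6, nothing longer is possible.

6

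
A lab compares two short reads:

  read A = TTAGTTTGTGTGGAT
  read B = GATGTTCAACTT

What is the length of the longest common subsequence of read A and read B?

Taking A (read A #3, read B #2) → T (read A #7, read B #3) → G (read A #8, read B #4) → T (read A #9, read B #5) → T (read A #11, read B #6) → A (read A #14, read B #9) → T (read A #15, read B #12) gives a common subsequence of length 7. Since dp[15][12] = 7, nothing longer is possible.

7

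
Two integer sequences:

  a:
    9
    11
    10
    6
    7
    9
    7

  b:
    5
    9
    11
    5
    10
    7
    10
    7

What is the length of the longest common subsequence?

Match 9 (a #1, b #2) → 11 (a #2, b #3) → 10 (a #3, b #5) → 7 (a #5, b #6) → 7 (a #7, b #8) — 5 values in the same relative order in both, and the DP table's final entry dp[7][8] is also 5, so no common subsequence is longer.

5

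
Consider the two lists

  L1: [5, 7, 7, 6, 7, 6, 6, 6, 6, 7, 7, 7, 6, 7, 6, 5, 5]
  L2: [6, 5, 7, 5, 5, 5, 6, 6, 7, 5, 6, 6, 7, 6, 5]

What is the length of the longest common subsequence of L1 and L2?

9

Match 5 [1,2], then 7 [2,3], then 6 [4,8], then 7 [5,9], then 6 [9,11], then 6 [13,12], then 7 [14,13], then 6 [15,14], then 5 [17,15] — 9 values in the same relative order in both. Since dp[17][15] = 9, nothing longer is possible.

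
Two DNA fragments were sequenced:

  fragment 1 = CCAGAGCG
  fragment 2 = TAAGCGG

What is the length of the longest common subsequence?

5

Taking A (fragment 1 #3, fragment 2 #2), A (fragment 1 #5, fragment 2 #3), G (fragment 1 #6, fragment 2 #4), C (fragment 1 #7, fragment 2 #5), G (fragment 1 #8, fragment 2 #7) gives a common subsequence of length 5. The LCS DP gives dp[8][7] = 5, so this is optimal.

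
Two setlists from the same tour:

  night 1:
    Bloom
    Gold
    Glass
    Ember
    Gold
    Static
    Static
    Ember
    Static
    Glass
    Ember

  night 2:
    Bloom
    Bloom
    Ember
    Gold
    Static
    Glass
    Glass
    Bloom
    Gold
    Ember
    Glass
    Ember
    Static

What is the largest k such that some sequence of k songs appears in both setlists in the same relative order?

Taking Bloom (night 1 #1, night 2 #2); then Gold (night 1 #2, night 2 #4); then Glass (night 1 #3, night 2 #7); then Gold (night 1 #5, night 2 #9); then Ember (night 1 #8, night 2 #10); then Glass (night 1 #10, night 2 #11); then Ember (night 1 #11, night 2 #12) gives a common subsequence of length 7. The LCS DP gives dp[11][13] = 7, so this is optimal.

7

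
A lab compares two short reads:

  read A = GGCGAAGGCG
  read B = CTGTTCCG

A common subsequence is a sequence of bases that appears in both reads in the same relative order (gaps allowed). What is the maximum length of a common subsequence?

4

Let dp[i][j] be the LCS length of the first i bases of read A and the first j bases of read B. dp[i][j] = dp[i-1][j-1]+1 when the i-th and j-th bases match, else max(dp[i-1][j], dp[i][j-1]).
    ·  C  T  G  T  T  C  C  G
 ·  0  0  0  0  0  0  0  0  0
 G  0  0  0  1  1  1  1  1  1
 G  0  0  0  1  1  1  1  1  2
 C  0  1  1  1  1  1  2  2  2
 G  0  1  1  2  2  2  2  2  3
 A  0  1  1  2  2  2  2  2  3
 A  0  1  1  2  2  2  2  2  3
 G  0  1  1  2  2  2  2  2  3
 G  0  1  1  2  2  2  2  2  3
 C  0  1  1  2  2  2  3  3  3
 G  0  1  1  2  2  2  3  3  4
dp[10][8] = 4. One LCS (by backtracking along matches): GCCG.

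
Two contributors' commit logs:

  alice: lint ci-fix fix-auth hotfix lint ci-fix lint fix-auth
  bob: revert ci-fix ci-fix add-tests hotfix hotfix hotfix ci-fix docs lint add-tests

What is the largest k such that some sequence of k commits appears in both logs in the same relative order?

One common subsequence of length 4: ci-fix (alice #2, bob #3), then hotfix (alice #4, bob #7), then ci-fix (alice #6, bob #8), then lint (alice #7, bob #10). The LCS DP gives dp[8][11] = 4, so this is optimal.

4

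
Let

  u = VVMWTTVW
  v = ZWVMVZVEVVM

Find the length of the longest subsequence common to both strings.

Let dp[i][j] be the LCS length of the first i characters of u and the first j characters of v. dp[i][j] = dp[i-1][j-1]+1 when the i-th and j-th characters match, else max(dp[i-1][j], dp[i][j-1]).
    ·  Z  W  V  M  V  Z  V  E  V  V  M
 ·  0  0  0  0  0  0  0  0  0  0  0  0
 V  0  0  0  1  1  1  1  1  1  1  1  1
 V  0  0  0  1  1  2  2  2  2  2  2  2
 M  0  0  0  1  2  2  2  2  2  2  2  3
 W  0  0  1  1  2  2  2  2  2  2  2  3
 T  0  0  1  1  2  2  2  2  2  2  2  3
 T  0  0  1  1  2  2  2  2  2  2  2  3
 V  0  0  1  2  2  3  3  3  3  3  3  3
 W  0  0  1  2  2  3  3  3  3  3  3  3
dp[8][11] = 3. One LCS (by backtracking along matches): VVM.

3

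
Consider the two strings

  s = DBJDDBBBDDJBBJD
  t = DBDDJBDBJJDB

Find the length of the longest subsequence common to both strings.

9

Match D [1,1] → B [2,2] → D [4,3] → D [5,4] → B [6,6] → B [8,8] → J [11,9] → J [14,10] → D [15,11] — 9 characters in the same relative order in both. Since dp[15][12] = 9, nothing longer is possible.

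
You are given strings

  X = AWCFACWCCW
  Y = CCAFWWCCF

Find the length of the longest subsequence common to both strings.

5

Taking A [1,3], W [2,5], W [7,6], C [8,7], C [9,8] gives a common subsequence of length 5, and the DP table's final entry dp[10][9] is also 5, so no common subsequence is longer.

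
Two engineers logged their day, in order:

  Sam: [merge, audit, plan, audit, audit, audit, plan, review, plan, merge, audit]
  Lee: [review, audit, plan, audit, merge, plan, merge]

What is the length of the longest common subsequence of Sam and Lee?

Match audit (Sam #2, Lee #2), plan (Sam #3, Lee #3), audit (Sam #4, Lee #4), plan (Sam #9, Lee #6), merge (Sam #10, Lee #7) — 5 tasks in the same relative order in both. dp[11][7] = 5 confirms this is the maximum.

5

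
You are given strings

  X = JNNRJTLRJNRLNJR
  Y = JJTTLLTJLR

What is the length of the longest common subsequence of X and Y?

7

One common subsequence of length 7: J [1,1]; then J [5,2]; then T [6,4]; then L [7,6]; then J [9,8]; then L [12,9]; then R [15,10], and the DP table's final entry dp[15][10] is also 7, so no common subsequence is longer.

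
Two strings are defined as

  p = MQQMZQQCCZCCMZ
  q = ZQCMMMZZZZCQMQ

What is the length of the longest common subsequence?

6

Pick M at p[1]=q[5], M at p[4]=q[6], Z at p[5]=q[9], Z at p[10]=q[10], C at p[11]=q[11], M at p[13]=q[13]; all 6 characters appear in both, in order. Since dp[14][14] = 6, nothing longer is possible.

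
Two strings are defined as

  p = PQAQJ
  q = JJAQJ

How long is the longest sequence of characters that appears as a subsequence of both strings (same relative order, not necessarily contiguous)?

3

Match A (p #3, q #3), then Q (p #4, q #4), then J (p #5, q #5) — 3 characters in the same relative order in both. dp[5][5] = 3 confirms this is the maximum.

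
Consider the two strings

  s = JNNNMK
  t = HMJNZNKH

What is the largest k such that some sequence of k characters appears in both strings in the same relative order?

One common subsequence of length 4: J [1,3]; then N [2,4]; then N [4,6]; then K [6,7]. Since dp[6][8] = 4, nothing longer is possible.

4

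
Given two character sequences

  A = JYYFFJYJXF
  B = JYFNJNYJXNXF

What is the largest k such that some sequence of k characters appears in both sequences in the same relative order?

Taking J (A #1, B #1), then Y (A #3, B #2), then F (A #4, B #3), then J (A #6, B #5), then Y (A #7, B #7), then J (A #8, B #8), then X (A #9, B #11), then F (A #10, B #12) gives a common subsequence of length 8, and the DP table's final entry dp[10][12] is also 8, so no common subsequence is longer.

8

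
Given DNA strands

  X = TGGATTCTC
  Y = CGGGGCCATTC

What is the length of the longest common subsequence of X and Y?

6

Let dp[i][j] be the LCS length of the first i bases of X and the first j bases of Y. dp[i][j] = dp[i-1][j-1]+1 when the i-th and j-th bases match, else max(dp[i-1][j], dp[i][j-1]).
    ·  C  G  G  G  G  C  C  A  T  T  C
 ·  0  0  0  0  0  0  0  0  0  0  0  0
 T  0  0  0  0  0  0  0  0  0  1  1  1
 G  0  0  1  1  1  1  1  1  1  1  1  1
 G  0  0  1  2  2  2  2  2  2  2  2  2
 A  0  0  1  2  2  2  2  2  3  3  3  3
 T  0  0  1  2  2  2  2  2  3  4  4  4
 T  0  0  1  2  2  2  2  2  3  4  5  5
 C  0  1  1  2  2  2  3  3  3  4  5  6
 T  0  1  1  2  2  2  3  3  3  4  5  6
 C  0  1  1  2  2  2  3  4  4  4  5  6
dp[9][11] = 6. One LCS (by backtracking along matches): GGATTC.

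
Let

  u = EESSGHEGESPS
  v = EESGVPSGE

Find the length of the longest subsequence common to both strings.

6

Pick E [1,1]; then E [2,2]; then S [3,3]; then S [4,7]; then G [8,8]; then E [9,9]; all 6 characters appear in both, in order. Since dp[12][9] = 6, nothing longer is possible.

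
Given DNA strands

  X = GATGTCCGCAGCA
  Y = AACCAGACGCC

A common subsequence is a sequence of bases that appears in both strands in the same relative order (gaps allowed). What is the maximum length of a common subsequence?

7

Let dp[i][j] be the LCS length of the first i bases of X and the first j bases of Y. dp[i][j] = dp[i-1][j-1]+1 when the i-th and j-th bases match, else max(dp[i-1][j], dp[i][j-1]).
    ·  A  A  C  C  A  G  A  C  G  C  C
 ·  0  0  0  0  0  0  0  0  0  0  0  0
 G  0  0  0  0  0  0  1  1  1  1  1  1
 A  0  1  1  1  1  1  1  2  2  2  2  2
 T  0  1  1  1  1  1  1  2  2  2  2  2
 G  0  1  1  1  1  1  2  2  2  3  3  3
 T  0  1  1  1  1  1  2  2  2  3  3  3
 C  0  1  1  2  2  2  2  2  3  3  4  4
 C  0  1  1  2  3  3  3  3  3  3  4  5
 G  0  1  1  2  3  3  4  4  4  4  4  5
 C  0  1  1  2  3  3  4  4  5  5  5  5
 A  0  1  2  2  3  4  4  5  5  5  5  5
 G  0  1  2  2  3  4  5  5  5  6  6  6
 C  0  1  2  3  3  4  5  5  6  6  7  7
 A  0  1  2  3  3  4  5  6  6  6  7  7
dp[13][11] = 7. One LCS (by backtracking along matches): ACCGCGC.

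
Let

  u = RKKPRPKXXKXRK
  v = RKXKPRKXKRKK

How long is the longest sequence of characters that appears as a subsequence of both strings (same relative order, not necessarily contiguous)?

Match R (u #1, v #1), K (u #2, v #2), K (u #3, v #4), P (u #4, v #5), R (u #5, v #6), K (u #7, v #7), X (u #9, v #8), K (u #10, v #9), R (u #12, v #10), K (u #13, v #12) — 10 characters in the same relative order in both. The LCS DP gives dp[13][12] = 10, so this is optimal.

10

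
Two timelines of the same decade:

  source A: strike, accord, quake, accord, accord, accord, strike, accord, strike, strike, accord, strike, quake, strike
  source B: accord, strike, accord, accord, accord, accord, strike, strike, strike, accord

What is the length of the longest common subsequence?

9

Taking strike [1,2], then accord [2,3], then accord [4,4], then accord [5,5], then accord [6,6], then strike [7,7], then strike [9,8], then strike [10,9], then accord [11,10] gives a common subsequence of length 9. The LCS DP gives dp[14][10] = 9, so this is optimal.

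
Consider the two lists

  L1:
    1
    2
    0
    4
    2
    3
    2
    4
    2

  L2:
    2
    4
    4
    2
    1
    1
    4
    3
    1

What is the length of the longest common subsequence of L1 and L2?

Let dp[i][j] be the LCS length of the first i values of L1 and the first j values of L2. dp[i][j] = dp[i-1][j-1]+1 when the i-th and j-th values match, else max(dp[i-1][j], dp[i][j-1]).
    ·  2  4  4  2  1  1  4  3  1
 ·  0  0  0  0  0  0  0  0  0  0
 1  0  0  0  0  0  1  1  1  1  1
 2  0  1  1  1  1  1  1  1  1  1
 0  0  1  1  1  1  1  1  1  1  1
 4  0  1  2  2  2  2  2  2  2  2
 2  0  1  2  2  3  3  3  3  3  3
 3  0  1  2  2  3  3  3  3  4  4
 2  0  1  2  2  3  3  3  3  4  4
 4  0  1  2  3  3  3  3  4  4  4
 2  0  1  2  3  4  4  4  4  4  4
dp[9][9] = 4. One LCS (by backtracking along matches): 2, 4, 2, 3.

4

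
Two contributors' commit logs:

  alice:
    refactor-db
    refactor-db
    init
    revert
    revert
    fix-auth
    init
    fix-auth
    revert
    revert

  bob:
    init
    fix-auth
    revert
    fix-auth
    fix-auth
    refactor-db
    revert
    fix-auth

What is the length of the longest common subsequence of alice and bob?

Taking init [3,1], revert [5,3], fix-auth [6,4], fix-auth [8,5], revert [9,7] gives a common subsequence of length 5. Since dp[10][8] = 5, nothing longer is possible.

5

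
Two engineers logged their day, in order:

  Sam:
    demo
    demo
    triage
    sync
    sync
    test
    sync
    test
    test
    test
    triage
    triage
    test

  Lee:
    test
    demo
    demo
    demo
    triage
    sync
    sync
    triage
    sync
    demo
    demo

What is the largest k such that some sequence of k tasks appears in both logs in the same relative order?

6

Pick demo (Sam #1, Lee #3) → demo (Sam #2, Lee #4) → triage (Sam #3, Lee #5) → sync (Sam #4, Lee #6) → sync (Sam #5, Lee #7) → sync (Sam #7, Lee #9); all 6 tasks appear in both, in order. dp[13][11] = 6 confirms this is the maximum.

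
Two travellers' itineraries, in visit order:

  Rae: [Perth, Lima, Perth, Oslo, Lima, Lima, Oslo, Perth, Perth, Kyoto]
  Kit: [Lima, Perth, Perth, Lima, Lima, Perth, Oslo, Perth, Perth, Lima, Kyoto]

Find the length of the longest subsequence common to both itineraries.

8

Match Perth (Rae #1, Kit #2); then Perth (Rae #3, Kit #3); then Lima (Rae #5, Kit #4); then Lima (Rae #6, Kit #5); then Oslo (Rae #7, Kit #7); then Perth (Rae #8, Kit #8); then Perth (Rae #9, Kit #9); then Kyoto (Rae #10, Kit #11) — 8 stops in the same relative order in both, and the DP table's final entry dp[10][11] is also 8, so no common subsequence is longer.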